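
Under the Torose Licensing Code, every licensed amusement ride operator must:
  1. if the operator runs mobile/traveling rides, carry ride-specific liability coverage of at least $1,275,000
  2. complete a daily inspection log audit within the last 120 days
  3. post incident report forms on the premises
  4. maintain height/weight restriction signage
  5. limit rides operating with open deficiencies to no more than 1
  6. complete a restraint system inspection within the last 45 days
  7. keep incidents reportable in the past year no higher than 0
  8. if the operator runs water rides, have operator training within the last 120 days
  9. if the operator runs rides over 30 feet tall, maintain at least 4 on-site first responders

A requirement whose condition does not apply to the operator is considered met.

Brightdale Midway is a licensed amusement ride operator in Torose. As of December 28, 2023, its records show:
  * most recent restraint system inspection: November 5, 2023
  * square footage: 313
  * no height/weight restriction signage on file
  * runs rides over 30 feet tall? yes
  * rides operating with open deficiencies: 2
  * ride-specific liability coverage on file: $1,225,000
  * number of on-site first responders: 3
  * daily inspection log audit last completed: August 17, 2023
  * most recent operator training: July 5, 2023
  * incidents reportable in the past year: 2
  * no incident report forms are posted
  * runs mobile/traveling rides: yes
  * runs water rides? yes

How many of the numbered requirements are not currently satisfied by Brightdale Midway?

9

1. condition 'runs mobile/traveling rides' holds; ride-specific liability coverage $1,225,000 < $1,275,000 → not met
2. daily inspection log audit 133 days ago vs limit 120 → not met
3. incident report forms absent → not met
4. height/weight restriction signage absent → not met
5. rides operating with open deficiencies 2 > 1 → not met
6. restraint system inspection 53 days ago vs limit 45 → not met
7. incidents reportable in the past year 2 > 0 → not met
8. condition 'runs water rides' holds; operator training 176 days ago vs limit 120 → not met
9. condition 'runs rides over 30 feet tall' holds; on-site first responders 3 < 4 → not met
Not met: 9 of 9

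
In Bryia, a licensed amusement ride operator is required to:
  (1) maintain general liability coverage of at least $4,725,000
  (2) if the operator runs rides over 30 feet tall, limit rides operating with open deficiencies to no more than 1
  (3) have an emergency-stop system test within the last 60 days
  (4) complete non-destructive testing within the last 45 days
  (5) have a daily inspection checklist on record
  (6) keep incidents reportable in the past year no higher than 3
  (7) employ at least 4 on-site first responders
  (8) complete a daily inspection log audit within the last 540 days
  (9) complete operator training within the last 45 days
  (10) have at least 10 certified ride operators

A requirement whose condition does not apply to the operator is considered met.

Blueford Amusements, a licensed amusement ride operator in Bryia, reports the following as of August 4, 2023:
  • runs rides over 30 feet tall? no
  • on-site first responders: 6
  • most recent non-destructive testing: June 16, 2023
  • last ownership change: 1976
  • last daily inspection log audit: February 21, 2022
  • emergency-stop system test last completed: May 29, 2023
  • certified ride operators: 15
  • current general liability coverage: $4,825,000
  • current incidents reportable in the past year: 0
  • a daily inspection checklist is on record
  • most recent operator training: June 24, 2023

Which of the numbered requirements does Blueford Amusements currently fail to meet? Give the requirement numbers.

3, 4

1. general liability coverage $4,825,000 ≥ $4,725,000 → met
2. condition 'runs rides over 30 feet tall' does not hold → requirement n/a → met
3. emergency-stop system test 67 days ago vs limit 60 → not met
4. non-destructive testing 49 days ago vs limit 45 → not met
5. daily inspection checklist present → met
6. incidents reportable in the past year 0 ≤ 3 → met
7. on-site first responders 6 ≥ 4 → met
8. daily inspection log audit 529 days ago vs limit 540 → met
9. operator training 41 days ago vs limit 45 → met
10. certified ride operators 15 ≥ 10 → met
Not met: 3, 4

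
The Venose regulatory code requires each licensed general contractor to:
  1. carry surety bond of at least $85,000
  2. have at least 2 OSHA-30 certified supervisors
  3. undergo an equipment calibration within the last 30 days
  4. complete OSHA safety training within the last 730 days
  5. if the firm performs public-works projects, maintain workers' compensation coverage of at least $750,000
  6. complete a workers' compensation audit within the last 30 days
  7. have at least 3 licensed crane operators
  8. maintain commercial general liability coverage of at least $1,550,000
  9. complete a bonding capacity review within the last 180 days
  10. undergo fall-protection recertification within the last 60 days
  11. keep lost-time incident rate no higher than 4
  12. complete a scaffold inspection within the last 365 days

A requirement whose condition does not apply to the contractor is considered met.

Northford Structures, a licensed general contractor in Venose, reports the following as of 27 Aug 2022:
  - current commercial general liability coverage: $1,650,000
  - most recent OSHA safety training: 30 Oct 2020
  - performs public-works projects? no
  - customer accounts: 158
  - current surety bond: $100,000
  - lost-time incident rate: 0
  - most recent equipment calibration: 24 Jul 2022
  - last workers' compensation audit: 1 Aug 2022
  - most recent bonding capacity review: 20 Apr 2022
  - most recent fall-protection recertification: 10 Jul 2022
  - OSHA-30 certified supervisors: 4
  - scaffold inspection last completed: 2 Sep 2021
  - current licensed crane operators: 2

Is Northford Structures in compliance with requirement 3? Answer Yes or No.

3. equipment calibration 34 days ago vs limit 30 → not met

No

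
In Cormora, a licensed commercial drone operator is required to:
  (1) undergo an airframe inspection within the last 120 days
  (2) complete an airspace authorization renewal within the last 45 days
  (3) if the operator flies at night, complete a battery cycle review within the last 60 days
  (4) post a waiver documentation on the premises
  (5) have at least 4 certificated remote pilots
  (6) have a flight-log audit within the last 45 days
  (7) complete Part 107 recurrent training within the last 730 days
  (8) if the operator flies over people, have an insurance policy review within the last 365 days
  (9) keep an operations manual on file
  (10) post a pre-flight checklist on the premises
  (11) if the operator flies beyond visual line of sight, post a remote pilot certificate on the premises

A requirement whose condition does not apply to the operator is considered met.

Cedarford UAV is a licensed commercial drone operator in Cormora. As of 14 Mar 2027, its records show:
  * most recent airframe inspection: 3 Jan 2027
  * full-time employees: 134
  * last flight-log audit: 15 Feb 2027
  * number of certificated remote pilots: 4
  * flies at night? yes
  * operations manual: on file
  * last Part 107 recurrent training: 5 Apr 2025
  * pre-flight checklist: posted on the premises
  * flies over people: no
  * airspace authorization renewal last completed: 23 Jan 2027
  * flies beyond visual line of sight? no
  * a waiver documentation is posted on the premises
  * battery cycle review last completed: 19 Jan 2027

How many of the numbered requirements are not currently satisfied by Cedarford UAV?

1

1. airframe inspection 70 days ago vs limit 120 → met
2. airspace authorization renewal 50 days ago vs limit 45 → not met
3. condition 'flies at night' holds; battery cycle review 54 days ago vs limit 60 → met
4. waiver documentation present → met
5. certificated remote pilots 4 ≥ 4 → met
6. flight-log audit 27 days ago vs limit 45 → met
7. Part 107 recurrent training 708 days ago vs limit 730 → met
8. condition 'flies over people' does not hold → requirement n/a → met
9. operations manual present → met
10. pre-flight checklist present → met
11. condition 'flies beyond visual line of sight' does not hold → requirement n/a → met
Not met: 1 of 11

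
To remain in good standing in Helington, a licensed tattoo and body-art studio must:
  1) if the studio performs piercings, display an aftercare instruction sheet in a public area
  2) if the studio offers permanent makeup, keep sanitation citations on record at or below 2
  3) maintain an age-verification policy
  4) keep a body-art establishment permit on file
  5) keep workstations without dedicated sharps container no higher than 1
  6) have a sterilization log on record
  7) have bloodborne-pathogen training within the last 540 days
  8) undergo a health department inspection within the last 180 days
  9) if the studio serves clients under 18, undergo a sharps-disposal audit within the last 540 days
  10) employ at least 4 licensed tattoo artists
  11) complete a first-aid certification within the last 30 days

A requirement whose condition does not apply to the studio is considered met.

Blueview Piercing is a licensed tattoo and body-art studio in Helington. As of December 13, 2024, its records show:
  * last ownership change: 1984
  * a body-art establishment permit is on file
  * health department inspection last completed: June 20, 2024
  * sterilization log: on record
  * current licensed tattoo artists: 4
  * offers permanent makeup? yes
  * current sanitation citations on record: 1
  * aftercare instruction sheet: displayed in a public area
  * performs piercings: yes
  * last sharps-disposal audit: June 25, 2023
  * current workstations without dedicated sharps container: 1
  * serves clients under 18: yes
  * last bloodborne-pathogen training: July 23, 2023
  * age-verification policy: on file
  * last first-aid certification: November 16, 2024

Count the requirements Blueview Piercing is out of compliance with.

1. condition 'performs piercings' holds; aftercare instruction sheet present → met
2. condition 'offers permanent makeup' holds; sanitation citations on record 1 ≤ 2 → met
3. age-verification policy present → met
4. body-art establishment permit present → met
5. workstations without dedicated sharps container 1 ≤ 1 → met
6. sterilization log present → met
7. bloodborne-pathogen training 509 days ago vs limit 540 → met
8. health department inspection 176 days ago vs limit 180 → met
9. condition 'serves clients under 18' holds; sharps-disposal audit 537 days ago vs limit 540 → met
10. licensed tattoo artists 4 ≥ 4 → met
11. first-aid certification 27 days ago vs limit 30 → met
Not met: 0 of 11

0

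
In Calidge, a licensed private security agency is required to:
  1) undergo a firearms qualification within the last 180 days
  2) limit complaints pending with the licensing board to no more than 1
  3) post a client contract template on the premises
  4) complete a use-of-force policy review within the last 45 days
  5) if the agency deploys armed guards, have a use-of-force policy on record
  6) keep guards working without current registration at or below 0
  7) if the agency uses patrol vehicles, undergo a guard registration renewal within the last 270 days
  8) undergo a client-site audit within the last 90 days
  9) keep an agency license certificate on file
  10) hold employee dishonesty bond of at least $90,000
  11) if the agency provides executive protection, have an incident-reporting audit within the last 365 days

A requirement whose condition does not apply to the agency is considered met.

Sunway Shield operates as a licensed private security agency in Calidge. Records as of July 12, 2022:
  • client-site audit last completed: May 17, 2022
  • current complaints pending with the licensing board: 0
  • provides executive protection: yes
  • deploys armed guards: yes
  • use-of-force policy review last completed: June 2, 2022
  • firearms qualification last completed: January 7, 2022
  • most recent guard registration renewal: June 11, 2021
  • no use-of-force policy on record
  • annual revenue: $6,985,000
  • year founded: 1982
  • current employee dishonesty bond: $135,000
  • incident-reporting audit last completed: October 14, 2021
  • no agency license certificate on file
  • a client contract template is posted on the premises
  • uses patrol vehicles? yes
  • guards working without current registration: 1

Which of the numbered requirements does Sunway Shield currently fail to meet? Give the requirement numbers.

1. firearms qualification 186 days ago vs limit 180 → not met
2. complaints pending with the licensing board 0 ≤ 1 → met
3. client contract template present → met
4. use-of-force policy review 40 days ago vs limit 45 → met
5. condition 'deploys armed guards' holds; use-of-force policy absent → not met
6. guards working without current registration 1 > 0 → not met
7. condition 'uses patrol vehicles' holds; guard registration renewal 396 days ago vs limit 270 → not met
8. client-site audit 56 days ago vs limit 90 → met
9. agency license certificate absent → not met
10. employee dishonesty bond $135,000 ≥ $90,000 → met
11. condition 'provides executive protection' holds; incident-reporting audit 271 days ago vs limit 365 → met
Not met: 1, 5, 6, 7, 9

1, 5, 6, 7, 9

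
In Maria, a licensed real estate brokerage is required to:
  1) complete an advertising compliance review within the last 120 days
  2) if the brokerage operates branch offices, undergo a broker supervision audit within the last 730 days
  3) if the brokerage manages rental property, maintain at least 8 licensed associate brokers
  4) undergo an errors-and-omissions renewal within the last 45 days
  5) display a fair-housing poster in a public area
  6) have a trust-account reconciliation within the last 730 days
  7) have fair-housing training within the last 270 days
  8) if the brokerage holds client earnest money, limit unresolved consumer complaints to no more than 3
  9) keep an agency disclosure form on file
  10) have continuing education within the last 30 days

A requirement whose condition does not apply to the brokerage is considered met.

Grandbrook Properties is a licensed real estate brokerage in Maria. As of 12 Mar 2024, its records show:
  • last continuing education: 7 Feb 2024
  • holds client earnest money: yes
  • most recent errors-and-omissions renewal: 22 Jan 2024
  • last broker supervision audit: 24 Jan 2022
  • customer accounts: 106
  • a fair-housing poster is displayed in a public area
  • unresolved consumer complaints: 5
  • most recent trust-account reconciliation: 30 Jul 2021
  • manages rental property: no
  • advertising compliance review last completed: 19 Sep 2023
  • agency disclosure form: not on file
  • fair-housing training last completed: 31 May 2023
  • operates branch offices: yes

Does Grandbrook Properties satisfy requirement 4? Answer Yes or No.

No

4. errors-and-omissions renewal 50 days ago vs limit 45 → not met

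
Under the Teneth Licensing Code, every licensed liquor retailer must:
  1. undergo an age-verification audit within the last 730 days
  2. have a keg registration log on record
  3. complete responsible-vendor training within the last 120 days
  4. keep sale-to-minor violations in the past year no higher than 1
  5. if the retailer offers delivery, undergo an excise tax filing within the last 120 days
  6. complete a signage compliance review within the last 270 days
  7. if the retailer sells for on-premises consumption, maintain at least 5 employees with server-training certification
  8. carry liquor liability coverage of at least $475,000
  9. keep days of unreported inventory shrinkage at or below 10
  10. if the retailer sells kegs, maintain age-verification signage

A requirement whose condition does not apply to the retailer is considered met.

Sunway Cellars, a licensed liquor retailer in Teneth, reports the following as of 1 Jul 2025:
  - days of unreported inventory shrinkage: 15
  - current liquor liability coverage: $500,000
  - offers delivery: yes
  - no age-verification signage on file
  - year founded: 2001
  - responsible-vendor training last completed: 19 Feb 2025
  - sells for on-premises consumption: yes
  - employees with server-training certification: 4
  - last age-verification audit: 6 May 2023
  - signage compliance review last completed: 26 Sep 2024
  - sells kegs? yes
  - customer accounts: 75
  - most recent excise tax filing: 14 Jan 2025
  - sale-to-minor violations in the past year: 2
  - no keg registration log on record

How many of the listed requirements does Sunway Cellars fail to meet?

1. age-verification audit 787 days ago vs limit 730 → not met
2. keg registration log absent → not met
3. responsible-vendor training 132 days ago vs limit 120 → not met
4. sale-to-minor violations in the past year 2 > 1 → not met
5. condition 'offers delivery' holds; excise tax filing 168 days ago vs limit 120 → not met
6. signage compliance review 278 days ago vs limit 270 → not met
7. condition 'sells for on-premises consumption' holds; employees with server-training certification 4 < 5 → not met
8. liquor liability coverage $500,000 ≥ $475,000 → met
9. days of unreported inventory shrinkage 15 > 10 → not met
10. condition 'sells kegs' holds; age-verification signage absent → not met
Not met: 9 of 10

9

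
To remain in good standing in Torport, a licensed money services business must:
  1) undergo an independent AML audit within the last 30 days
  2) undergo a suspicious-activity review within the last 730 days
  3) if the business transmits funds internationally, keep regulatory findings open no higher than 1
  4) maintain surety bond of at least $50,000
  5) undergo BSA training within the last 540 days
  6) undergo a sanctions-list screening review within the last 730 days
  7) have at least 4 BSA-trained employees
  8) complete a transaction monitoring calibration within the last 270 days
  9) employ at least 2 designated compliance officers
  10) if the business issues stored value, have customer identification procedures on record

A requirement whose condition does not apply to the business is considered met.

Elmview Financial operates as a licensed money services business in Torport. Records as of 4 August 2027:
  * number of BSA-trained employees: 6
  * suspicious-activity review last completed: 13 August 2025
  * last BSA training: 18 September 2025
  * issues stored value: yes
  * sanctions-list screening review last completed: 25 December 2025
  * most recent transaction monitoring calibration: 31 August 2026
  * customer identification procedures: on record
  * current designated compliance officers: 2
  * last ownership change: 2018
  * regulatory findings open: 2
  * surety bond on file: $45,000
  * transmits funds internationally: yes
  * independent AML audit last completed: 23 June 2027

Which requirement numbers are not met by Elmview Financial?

1. independent AML audit 42 days ago vs limit 30 → not met
2. suspicious-activity review 721 days ago vs limit 730 → met
3. condition 'transmits funds internationally' holds; regulatory findings open 2 > 1 → not met
4. surety bond $45,000 < $50,000 → not met
5. BSA training 685 days ago vs limit 540 → not met
6. sanctions-list screening review 587 days ago vs limit 730 → met
7. BSA-trained employees 6 ≥ 4 → met
8. transaction monitoring calibration 338 days ago vs limit 270 → not met
9. designated compliance officers 2 ≥ 2 → met
10. condition 'issues stored value' holds; customer identification procedures present → met
Not met: 1, 3, 4, 5, 8

1, 3, 4, 5, 8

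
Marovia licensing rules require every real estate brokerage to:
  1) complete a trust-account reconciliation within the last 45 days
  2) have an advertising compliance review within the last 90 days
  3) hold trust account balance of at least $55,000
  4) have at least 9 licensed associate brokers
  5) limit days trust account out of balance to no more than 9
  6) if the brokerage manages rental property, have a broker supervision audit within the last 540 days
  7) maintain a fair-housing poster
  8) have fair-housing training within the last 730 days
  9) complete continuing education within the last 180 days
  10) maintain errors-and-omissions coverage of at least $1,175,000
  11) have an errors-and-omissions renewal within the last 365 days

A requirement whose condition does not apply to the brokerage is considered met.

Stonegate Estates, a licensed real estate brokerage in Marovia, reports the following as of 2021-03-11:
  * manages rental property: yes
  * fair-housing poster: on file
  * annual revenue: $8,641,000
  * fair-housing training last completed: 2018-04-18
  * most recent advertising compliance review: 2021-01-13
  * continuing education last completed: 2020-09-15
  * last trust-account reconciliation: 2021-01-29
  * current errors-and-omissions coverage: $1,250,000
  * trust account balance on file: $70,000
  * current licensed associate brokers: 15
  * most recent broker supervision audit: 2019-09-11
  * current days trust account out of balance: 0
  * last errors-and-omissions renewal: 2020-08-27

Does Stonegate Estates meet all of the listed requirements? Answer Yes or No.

1. trust-account reconciliation 41 days ago vs limit 45 → met
2. advertising compliance review 57 days ago vs limit 90 → met
3. trust account balance $70,000 ≥ $55,000 → met
4. licensed associate brokers 15 ≥ 9 → met
5. days trust account out of balance 0 ≤ 9 → met
6. condition 'manages rental property' holds; broker supervision audit 547 days ago vs limit 540 → not met
7. fair-housing poster present → met
8. fair-housing training 1058 days ago vs limit 730 → not met
9. continuing education 177 days ago vs limit 180 → met
10. errors-and-omissions coverage $1,250,000 ≥ $1,175,000 → met
11. errors-and-omissions renewal 196 days ago vs limit 365 → met
Not met: 6, 8

No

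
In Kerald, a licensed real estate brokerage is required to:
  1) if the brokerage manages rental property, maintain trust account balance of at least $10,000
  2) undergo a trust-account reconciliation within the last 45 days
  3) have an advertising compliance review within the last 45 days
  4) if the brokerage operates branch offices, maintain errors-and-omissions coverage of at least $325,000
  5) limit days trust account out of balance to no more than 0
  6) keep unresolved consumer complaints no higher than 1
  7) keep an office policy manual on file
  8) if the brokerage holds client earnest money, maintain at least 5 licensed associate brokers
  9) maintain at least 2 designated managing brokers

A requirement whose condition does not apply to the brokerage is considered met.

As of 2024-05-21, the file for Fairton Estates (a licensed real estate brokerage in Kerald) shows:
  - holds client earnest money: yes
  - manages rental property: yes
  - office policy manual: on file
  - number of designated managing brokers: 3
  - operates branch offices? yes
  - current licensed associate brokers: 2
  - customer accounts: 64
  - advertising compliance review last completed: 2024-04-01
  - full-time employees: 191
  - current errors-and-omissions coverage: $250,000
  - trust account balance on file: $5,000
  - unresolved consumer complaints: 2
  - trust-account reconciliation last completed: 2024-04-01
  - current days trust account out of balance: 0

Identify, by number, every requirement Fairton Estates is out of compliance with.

1. condition 'manages rental property' holds; trust account balance $5,000 < $10,000 → not met
2. trust-account reconciliation 50 days ago vs limit 45 → not met
3. advertising compliance review 50 days ago vs limit 45 → not met
4. condition 'operates branch offices' holds; errors-and-omissions coverage $250,000 < $325,000 → not met
5. days trust account out of balance 0 ≤ 0 → met
6. unresolved consumer complaints 2 > 1 → not met
7. office policy manual present → met
8. condition 'holds client earnest money' holds; licensed associate brokers 2 < 5 → not met
9. designated managing brokers 3 ≥ 2 → met
Not met: 1, 2, 3, 4, 6, 8

1, 2, 3, 4, 6, 8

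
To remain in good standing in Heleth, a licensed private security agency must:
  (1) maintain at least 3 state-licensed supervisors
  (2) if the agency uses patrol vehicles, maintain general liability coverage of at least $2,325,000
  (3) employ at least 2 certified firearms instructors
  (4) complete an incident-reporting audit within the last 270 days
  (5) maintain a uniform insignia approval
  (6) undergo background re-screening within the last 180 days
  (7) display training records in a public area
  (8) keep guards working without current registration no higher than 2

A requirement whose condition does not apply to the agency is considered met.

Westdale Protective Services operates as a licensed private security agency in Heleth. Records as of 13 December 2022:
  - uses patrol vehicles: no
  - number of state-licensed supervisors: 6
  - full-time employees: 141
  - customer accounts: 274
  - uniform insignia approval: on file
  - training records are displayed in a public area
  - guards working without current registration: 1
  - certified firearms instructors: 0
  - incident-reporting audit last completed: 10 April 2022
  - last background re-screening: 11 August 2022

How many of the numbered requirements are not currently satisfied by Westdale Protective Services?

1. state-licensed supervisors 6 ≥ 3 → met
2. condition 'uses patrol vehicles' does not hold → requirement n/a → met
3. certified firearms instructors 0 < 2 → not met
4. incident-reporting audit 247 days ago vs limit 270 → met
5. uniform insignia approval present → met
6. background re-screening 124 days ago vs limit 180 → met
7. training records present → met
8. guards working without current registration 1 ≤ 2 → met
Not met: 1 of 8

1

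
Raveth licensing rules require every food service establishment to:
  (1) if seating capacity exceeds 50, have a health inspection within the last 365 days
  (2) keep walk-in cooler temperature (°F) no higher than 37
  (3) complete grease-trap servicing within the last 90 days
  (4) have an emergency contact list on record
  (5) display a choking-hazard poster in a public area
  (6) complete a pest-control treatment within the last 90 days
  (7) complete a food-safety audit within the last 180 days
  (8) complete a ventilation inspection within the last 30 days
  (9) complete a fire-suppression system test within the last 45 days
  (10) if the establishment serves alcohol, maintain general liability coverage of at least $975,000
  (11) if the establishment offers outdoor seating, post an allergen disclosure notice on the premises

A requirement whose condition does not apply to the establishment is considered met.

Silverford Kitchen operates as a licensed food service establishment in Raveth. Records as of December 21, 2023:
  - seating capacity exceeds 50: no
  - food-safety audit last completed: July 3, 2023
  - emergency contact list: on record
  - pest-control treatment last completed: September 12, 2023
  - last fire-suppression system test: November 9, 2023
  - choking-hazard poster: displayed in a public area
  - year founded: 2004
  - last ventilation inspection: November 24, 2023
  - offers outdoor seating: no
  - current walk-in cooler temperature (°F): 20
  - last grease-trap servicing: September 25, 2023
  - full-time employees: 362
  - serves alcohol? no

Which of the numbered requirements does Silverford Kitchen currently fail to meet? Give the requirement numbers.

6

1. condition 'seating capacity exceeds 50' does not hold → requirement n/a → met
2. walk-in cooler temperature (°F) 20 ≤ 37 → met
3. grease-trap servicing 87 days ago vs limit 90 → met
4. emergency contact list present → met
5. choking-hazard poster present → met
6. pest-control treatment 100 days ago vs limit 90 → not met
7. food-safety audit 171 days ago vs limit 180 → met
8. ventilation inspection 27 days ago vs limit 30 → met
9. fire-suppression system test 42 days ago vs limit 45 → met
10. condition 'serves alcohol' does not hold → requirement n/a → met
11. condition 'offers outdoor seating' does not hold → requirement n/a → met
Not met: 6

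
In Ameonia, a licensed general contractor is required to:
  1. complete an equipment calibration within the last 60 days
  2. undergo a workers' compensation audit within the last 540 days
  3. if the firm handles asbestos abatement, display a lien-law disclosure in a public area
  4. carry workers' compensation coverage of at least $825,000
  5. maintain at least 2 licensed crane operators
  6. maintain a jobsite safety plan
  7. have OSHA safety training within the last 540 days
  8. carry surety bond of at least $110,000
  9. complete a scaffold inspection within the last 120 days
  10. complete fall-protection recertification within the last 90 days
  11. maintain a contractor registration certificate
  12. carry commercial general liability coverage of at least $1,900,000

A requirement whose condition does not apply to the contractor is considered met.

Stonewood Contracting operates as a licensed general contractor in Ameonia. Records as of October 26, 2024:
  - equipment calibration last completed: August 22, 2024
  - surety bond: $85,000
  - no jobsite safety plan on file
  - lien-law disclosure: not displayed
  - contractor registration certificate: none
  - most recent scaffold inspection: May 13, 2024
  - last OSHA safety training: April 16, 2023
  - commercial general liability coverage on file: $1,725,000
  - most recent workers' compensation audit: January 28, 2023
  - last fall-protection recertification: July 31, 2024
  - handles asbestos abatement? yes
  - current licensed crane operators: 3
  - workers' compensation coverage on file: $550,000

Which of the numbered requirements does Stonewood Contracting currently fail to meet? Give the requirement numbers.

1, 2, 3, 4, 6, 7, 8, 9, 11, 12

1. equipment calibration 65 days ago vs limit 60 → not met
2. workers' compensation audit 637 days ago vs limit 540 → not met
3. condition 'handles asbestos abatement' holds; lien-law disclosure absent → not met
4. workers' compensation coverage $550,000 < $825,000 → not met
5. licensed crane operators 3 ≥ 2 → met
6. jobsite safety plan absent → not met
7. OSHA safety training 559 days ago vs limit 540 → not met
8. surety bond $85,000 < $110,000 → not met
9. scaffold inspection 166 days ago vs limit 120 → not met
10. fall-protection recertification 87 days ago vs limit 90 → met
11. contractor registration certificate absent → not met
12. commercial general liability coverage $1,725,000 < $1,900,000 → not met
Not met: 1, 2, 3, 4, 6, 7, 8, 9, 11, 12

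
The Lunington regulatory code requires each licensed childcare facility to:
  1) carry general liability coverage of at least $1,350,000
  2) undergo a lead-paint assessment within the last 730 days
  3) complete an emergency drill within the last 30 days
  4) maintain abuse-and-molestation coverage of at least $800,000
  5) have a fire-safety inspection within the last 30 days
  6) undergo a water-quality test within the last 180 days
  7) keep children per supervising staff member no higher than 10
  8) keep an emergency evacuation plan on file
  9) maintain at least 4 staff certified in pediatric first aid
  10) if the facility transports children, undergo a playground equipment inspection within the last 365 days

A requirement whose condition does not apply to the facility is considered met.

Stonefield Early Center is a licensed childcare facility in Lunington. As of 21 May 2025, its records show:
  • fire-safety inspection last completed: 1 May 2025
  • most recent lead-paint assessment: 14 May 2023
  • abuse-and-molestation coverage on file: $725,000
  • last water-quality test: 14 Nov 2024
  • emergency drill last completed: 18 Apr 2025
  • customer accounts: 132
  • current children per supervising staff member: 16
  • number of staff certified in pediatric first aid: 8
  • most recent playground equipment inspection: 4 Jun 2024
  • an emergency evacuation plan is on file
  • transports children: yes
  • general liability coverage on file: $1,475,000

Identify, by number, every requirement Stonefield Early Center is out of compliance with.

1. general liability coverage $1,475,000 ≥ $1,350,000 → met
2. lead-paint assessment 738 days ago vs limit 730 → not met
3. emergency drill 33 days ago vs limit 30 → not met
4. abuse-and-molestation coverage $725,000 < $800,000 → not met
5. fire-safety inspection 20 days ago vs limit 30 → met
6. water-quality test 188 days ago vs limit 180 → not met
7. children per supervising staff member 16 > 10 → not met
8. emergency evacuation plan present → met
9. staff certified in pediatric first aid 8 ≥ 4 → met
10. condition 'transports children' holds; playground equipment inspection 351 days ago vs limit 365 → met
Not met: 2, 3, 4, 6, 7

2, 3, 4, 6, 7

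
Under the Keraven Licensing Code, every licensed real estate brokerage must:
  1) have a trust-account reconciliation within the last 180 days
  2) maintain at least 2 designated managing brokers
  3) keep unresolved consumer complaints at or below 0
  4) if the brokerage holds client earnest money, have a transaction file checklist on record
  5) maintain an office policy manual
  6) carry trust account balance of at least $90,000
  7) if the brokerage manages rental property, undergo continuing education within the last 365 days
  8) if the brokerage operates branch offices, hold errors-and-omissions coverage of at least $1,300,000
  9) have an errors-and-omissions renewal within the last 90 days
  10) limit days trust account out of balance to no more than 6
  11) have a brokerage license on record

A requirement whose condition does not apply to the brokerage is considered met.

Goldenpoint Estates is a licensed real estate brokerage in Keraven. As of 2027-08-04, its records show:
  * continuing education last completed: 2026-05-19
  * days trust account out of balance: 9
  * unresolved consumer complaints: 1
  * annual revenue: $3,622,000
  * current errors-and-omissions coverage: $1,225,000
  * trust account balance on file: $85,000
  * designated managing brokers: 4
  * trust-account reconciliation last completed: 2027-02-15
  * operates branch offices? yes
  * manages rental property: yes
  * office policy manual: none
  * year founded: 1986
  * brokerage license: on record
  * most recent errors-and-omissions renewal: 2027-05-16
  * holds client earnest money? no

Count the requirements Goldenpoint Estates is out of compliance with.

1. trust-account reconciliation 170 days ago vs limit 180 → met
2. designated managing brokers 4 ≥ 2 → met
3. unresolved consumer complaints 1 > 0 → not met
4. condition 'holds client earnest money' does not hold → requirement n/a → met
5. office policy manual absent → not met
6. trust account balance $85,000 < $90,000 → not met
7. condition 'manages rental property' holds; continuing education 442 days ago vs limit 365 → not met
8. condition 'operates branch offices' holds; errors-and-omissions coverage $1,225,000 < $1,300,000 → not met
9. errors-and-omissions renewal 80 days ago vs limit 90 → met
10. days trust account out of balance 9 > 6 → not met
11. brokerage license present → met
Not met: 6 of 11

6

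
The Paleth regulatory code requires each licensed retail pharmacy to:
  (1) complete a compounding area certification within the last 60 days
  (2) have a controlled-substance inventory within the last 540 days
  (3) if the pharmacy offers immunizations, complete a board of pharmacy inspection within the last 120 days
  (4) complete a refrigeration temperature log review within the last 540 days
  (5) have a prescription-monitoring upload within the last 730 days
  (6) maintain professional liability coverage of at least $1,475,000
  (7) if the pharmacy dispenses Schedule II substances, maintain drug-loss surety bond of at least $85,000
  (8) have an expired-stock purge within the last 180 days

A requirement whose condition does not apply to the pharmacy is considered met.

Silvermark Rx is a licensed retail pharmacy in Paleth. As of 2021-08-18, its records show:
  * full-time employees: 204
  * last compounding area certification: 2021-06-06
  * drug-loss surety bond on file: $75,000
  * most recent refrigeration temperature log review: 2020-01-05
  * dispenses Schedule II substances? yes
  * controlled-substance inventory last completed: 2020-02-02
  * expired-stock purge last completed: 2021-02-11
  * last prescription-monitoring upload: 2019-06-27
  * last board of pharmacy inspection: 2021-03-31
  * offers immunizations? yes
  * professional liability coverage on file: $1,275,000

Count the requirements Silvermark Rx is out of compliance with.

8

1. compounding area certification 73 days ago vs limit 60 → not met
2. controlled-substance inventory 563 days ago vs limit 540 → not met
3. condition 'offers immunizations' holds; board of pharmacy inspection 140 days ago vs limit 120 → not met
4. refrigeration temperature log review 591 days ago vs limit 540 → not met
5. prescription-monitoring upload 783 days ago vs limit 730 → not met
6. professional liability coverage $1,275,000 < $1,475,000 → not met
7. condition 'dispenses Schedule II substances' holds; drug-loss surety bond $75,000 < $85,000 → not met
8. expired-stock purge 188 days ago vs limit 180 → not met
Not met: 8 of 8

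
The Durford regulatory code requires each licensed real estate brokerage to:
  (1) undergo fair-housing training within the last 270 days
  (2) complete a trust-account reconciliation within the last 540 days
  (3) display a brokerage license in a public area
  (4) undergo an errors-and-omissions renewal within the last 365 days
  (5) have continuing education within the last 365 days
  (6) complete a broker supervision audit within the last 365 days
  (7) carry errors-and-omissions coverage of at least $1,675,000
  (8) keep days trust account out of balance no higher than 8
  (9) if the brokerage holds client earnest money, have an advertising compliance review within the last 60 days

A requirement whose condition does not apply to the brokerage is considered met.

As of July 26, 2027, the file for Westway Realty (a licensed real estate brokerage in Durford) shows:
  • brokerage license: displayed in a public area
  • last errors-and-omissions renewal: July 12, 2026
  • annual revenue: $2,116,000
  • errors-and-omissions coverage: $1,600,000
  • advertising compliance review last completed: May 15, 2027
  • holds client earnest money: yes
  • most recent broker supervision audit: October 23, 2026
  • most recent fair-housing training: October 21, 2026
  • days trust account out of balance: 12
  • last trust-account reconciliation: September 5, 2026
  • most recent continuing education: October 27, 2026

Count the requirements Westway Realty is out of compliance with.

5

1. fair-housing training 278 days ago vs limit 270 → not met
2. trust-account reconciliation 324 days ago vs limit 540 → met
3. brokerage license present → met
4. errors-and-omissions renewal 379 days ago vs limit 365 → not met
5. continuing education 272 days ago vs limit 365 → met
6. broker supervision audit 276 days ago vs limit 365 → met
7. errors-and-omissions coverage $1,600,000 < $1,675,000 → not met
8. days trust account out of balance 12 > 8 → not met
9. condition 'holds client earnest money' holds; advertising compliance review 72 days ago vs limit 60 → not met
Not met: 5 of 9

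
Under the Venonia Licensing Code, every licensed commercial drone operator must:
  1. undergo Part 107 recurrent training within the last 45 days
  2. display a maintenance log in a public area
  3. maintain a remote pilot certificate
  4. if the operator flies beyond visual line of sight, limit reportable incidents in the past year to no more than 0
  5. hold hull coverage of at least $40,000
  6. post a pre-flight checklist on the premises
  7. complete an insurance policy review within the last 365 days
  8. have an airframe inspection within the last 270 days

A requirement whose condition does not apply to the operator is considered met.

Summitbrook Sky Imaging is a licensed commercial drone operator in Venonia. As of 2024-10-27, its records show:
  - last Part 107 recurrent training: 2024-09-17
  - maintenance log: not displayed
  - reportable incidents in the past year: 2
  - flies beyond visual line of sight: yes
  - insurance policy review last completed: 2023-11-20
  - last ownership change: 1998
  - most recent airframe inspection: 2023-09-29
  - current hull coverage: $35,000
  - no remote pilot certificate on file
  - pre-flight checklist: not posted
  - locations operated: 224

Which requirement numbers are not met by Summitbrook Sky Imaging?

1. Part 107 recurrent training 40 days ago vs limit 45 → met
2. maintenance log absent → not met
3. remote pilot certificate absent → not met
4. condition 'flies beyond visual line of sight' holds; reportable incidents in the past year 2 > 0 → not met
5. hull coverage $35,000 < $40,000 → not met
6. pre-flight checklist absent → not met
7. insurance policy review 342 days ago vs limit 365 → met
8. airframe inspection 394 days ago vs limit 270 → not met
Not met: 2, 3, 4, 5, 6, 8

2, 3, 4, 5, 6, 8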